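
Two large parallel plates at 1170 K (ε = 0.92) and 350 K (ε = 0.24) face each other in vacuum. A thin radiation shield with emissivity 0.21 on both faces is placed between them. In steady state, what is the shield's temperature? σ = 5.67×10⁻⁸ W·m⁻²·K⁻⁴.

In steady state the net flux on the hot side equals that on the cold side.
σ(T₁⁴−T_s⁴)/D₁ = σ(T_s⁴−T₂⁴)/D₂, with D₁ = 1/ε₁+1/ε_s−1 = 4.849, D₂ = 1/ε_s+1/ε₂−1 = 7.929.
Solve for T_s⁴: T_s⁴ = (D₂·T₁⁴ + D₁·T₂⁴)/(D₁+D₂) = 1.168×10¹² K⁴.

T_s ≈ 1040 K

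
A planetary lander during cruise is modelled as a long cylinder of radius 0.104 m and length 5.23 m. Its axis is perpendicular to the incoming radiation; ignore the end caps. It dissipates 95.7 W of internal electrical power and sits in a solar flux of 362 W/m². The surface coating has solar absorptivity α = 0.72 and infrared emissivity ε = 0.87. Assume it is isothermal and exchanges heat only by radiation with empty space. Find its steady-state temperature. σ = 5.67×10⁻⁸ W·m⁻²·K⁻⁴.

At steady state, absorbed solar power + internal power = radiated power.
Absorbed: α·S·A_cross = 0.72·362·1.088 = 283.5 W (cross-section 2rL).
Total input = 283.5 + 95.7 = 379.2 W.
Radiated: εσ·A_surf·T⁴ with A_surf = 2πrL = 3.418 m².
T⁴ = 379.2/(0.87·5.67×10⁻⁸·3.418) = 2.250×10⁹ K⁴.

T ≈ 218 K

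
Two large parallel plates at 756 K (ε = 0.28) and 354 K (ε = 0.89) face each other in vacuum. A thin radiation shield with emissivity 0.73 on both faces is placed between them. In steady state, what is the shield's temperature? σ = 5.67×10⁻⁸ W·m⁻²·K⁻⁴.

In steady state the net flux on the hot side equals that on the cold side.
σ(T₁⁴−T_s⁴)/D₁ = σ(T_s⁴−T₂⁴)/D₂, with D₁ = 1/ε₁+1/ε_s−1 = 3.941, D₂ = 1/ε_s+1/ε₂−1 = 1.493.
Solve for T_s⁴: T_s⁴ = (D₂·T₁⁴ + D₁·T₂⁴)/(D₁+D₂) = 1.012×10¹¹ K⁴.

T_s ≈ 564 K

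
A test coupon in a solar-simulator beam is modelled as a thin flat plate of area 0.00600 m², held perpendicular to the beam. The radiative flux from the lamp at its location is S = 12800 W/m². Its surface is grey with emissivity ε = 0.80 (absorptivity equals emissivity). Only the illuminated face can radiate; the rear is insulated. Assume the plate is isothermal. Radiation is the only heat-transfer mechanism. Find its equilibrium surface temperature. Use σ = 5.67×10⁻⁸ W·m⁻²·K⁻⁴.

T ≈ 689 K

At equilibrium, absorbed power = emitted power.
Absorbing cross-section = A = 0.006000 m²; emitting surface = A = 0.006000 m² (ratio 1).
εS·A_cross = εσ·A_surf·T⁴  ⇒  T⁴ = S/(1σ)   (ε cancels).
T⁴ = 12800/(1·5.67×10⁻⁸) = 2.257×10¹¹ K⁴.
T = (2.257×10¹¹)^(1/4).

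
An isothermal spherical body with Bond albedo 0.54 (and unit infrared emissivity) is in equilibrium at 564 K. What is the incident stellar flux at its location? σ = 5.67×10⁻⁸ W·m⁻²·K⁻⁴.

S ≈ 49900 W/m²

(1−a)S·πr² = σ·4πr²·T⁴ ⇒ S = 4σT⁴/(1−a).
S = 4·5.67×10⁻⁸·1.012×10¹¹/0.460.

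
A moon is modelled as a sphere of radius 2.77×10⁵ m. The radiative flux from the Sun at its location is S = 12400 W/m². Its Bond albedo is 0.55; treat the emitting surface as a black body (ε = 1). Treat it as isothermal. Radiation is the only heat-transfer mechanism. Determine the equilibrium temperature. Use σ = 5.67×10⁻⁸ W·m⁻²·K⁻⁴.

T ≈ 396 K

At equilibrium, absorbed power = emitted power.
Absorbing cross-section = πr² = 2.411×10¹¹ m²; emitting surface = 4πr² = 9.642×10¹¹ m² (ratio 4).
(1−a)S·A_cross = εσ·A_surf·T⁴  ⇒  T⁴ = (1−a)S/(4σ).
T⁴ = 0.450·12400/(4·5.67×10⁻⁸) = 2.460×10¹⁰ K⁴.
T = (2.460×10¹⁰)^(1/4).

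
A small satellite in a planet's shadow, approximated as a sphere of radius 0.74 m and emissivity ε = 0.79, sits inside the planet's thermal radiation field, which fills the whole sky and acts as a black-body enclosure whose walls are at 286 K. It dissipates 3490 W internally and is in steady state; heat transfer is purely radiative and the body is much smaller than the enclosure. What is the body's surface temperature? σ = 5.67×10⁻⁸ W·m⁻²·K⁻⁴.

T ≈ 366 K

For a small grey body in a large enclosure, net radiated power = εσA(T⁴ − T_w⁴).
Steady state: P = εσA(T⁴ − T_w⁴) with A = 4πr² = 6.881 m².
T⁴ = P/(εσA) + T_w⁴ = 3490/(0.79·5.67×10⁻⁸·6.881) + (286)⁴
    = 1.132×10¹⁰ + 6.691×10⁹ = 1.801×10¹⁰ K⁴.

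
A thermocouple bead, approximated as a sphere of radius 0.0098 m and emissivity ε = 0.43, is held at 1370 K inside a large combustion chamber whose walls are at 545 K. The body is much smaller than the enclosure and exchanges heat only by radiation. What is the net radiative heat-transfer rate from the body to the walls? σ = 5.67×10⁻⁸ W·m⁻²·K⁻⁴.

P_net ≈ 101 W

For a small grey body in a large enclosure: P_net = εσA(T_body⁴ − T_wall⁴).
A = 4πr² = 0.001207 m²; T_body⁴ − T_wall⁴ = 3.523×10¹² − 8.822×10¹⁰ = 3.435×10¹² K⁴.
|P_net| = 0.43·5.67×10⁻⁸·0.001207·3.435×10¹².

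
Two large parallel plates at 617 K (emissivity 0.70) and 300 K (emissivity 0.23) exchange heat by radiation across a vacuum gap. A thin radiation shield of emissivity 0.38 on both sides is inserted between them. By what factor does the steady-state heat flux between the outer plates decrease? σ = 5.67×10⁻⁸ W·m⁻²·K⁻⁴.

factor ≈ 1.89

Without shield: q₀ = σΔ(T⁴)/(1/ε₁+1/ε₂−1) with denominator 4.776.
With shield the two gaps are in series; the resistances add: (1/ε₁+1/ε_s−1)+(1/ε_s+1/ε₂−1) = 3.060+5.979 = 9.040.
Heat-flux ratio q₀/q = 9.040/4.776.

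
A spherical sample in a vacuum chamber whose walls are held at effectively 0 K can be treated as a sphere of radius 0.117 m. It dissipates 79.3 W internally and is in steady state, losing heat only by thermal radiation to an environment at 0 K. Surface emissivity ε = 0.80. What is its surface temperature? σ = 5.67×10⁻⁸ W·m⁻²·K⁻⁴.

T ≈ 318 K

Steady state: internal power = radiated power, P = εσA T⁴.
Radiating area A = 4πr² = 0.1720 m².
T⁴ = P/(εσA) = 79.3/(0.80·5.67×10⁻⁸·0.1720) = 1.016×10¹⁰ K⁴.
T = (1.016×10¹⁰)^(1/4).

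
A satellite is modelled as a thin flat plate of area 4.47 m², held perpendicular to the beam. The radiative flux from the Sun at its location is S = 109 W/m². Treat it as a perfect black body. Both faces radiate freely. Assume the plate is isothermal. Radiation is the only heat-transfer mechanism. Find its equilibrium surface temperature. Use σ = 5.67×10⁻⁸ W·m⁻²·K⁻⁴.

T ≈ 176 K

At equilibrium, absorbed power = emitted power.
Absorbing cross-section = A = 4.470 m²; emitting surface = 2A = 8.940 m² (ratio 2).
S·A_cross = εσ·A_surf·T⁴  ⇒  T⁴ = S/(2σ).
T⁴ = 1.00·109/(2·5.67×10⁻⁸) = 9.612×10⁸ K⁴.
T = (9.612×10⁸)^(1/4).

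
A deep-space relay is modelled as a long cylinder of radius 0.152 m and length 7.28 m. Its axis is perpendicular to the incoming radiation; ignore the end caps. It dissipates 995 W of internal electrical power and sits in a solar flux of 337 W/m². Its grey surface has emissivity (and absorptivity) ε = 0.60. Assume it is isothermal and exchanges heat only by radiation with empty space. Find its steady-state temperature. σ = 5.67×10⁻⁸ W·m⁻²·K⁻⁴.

At steady state, absorbed solar power + internal power = radiated power.
Absorbed: α·S·A_cross = 0.60·337·2.213 = 447.5 W (cross-section 2rL).
Total input = 447.5 + 995 = 1442 W.
Radiated: εσ·A_surf·T⁴ with A_surf = 2πrL = 6.953 m².
T⁴ = 1442/(0.60·5.67×10⁻⁸·6.953) = 6.099×10⁹ K⁴.

T ≈ 279 K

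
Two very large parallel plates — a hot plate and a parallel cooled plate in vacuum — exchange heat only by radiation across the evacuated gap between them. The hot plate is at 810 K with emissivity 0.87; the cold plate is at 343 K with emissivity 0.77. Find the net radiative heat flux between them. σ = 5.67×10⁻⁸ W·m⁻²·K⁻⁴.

q ≈ 16300 W/m²

For two infinite grey parallel plates, q = σ(T₁⁴ − T₂⁴)/(1/ε₁ + 1/ε₂ − 1).
T₁⁴ − T₂⁴ = 4.305×10¹¹ − 1.384×10¹⁰ = 4.166×10¹¹ K⁴.
1/ε₁ + 1/ε₂ − 1 = 1.149 + 1.299 − 1 = 1.448.
q = 5.67×10⁻⁸ × 4.166×10¹¹ / 1.448.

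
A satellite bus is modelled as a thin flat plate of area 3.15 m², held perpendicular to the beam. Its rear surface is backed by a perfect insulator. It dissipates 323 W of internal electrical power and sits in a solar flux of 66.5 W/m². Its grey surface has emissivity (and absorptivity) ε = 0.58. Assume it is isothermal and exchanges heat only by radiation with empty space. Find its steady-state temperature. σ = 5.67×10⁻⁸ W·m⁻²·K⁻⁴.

At steady state, absorbed solar power + internal power = radiated power.
Absorbed: α·S·A_cross = 0.58·66.5·3.150 = 121.5 W (cross-section A).
Total input = 121.5 + 323 = 444.5 W.
Radiated: εσ·A_surf·T⁴ with A_surf = A = 3.150 m².
T⁴ = 444.5/(0.58·5.67×10⁻⁸·3.150) = 4.291×10⁹ K⁴.

T ≈ 256 K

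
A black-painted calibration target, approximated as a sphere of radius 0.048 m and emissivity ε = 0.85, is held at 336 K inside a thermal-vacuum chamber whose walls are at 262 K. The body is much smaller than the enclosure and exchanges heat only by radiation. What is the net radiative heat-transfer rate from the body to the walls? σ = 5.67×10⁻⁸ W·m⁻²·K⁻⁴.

P_net ≈ 11.2 W

For a small grey body in a large enclosure: P_net = εσA(T_body⁴ − T_wall⁴).
A = 4πr² = 0.02895 m²; T_body⁴ − T_wall⁴ = 1.275×10¹⁰ − 4.712×10⁹ = 8.034×10⁹ K⁴.
|P_net| = 0.85·5.67×10⁻⁸·0.02895·8.034×10⁹.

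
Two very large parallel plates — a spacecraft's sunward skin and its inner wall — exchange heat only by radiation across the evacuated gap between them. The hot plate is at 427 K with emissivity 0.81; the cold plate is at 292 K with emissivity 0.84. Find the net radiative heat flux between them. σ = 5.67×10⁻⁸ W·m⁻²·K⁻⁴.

q ≈ 1030 W/m²

For two infinite grey parallel plates, q = σ(T₁⁴ − T₂⁴)/(1/ε₁ + 1/ε₂ − 1).
T₁⁴ − T₂⁴ = 3.324×10¹⁰ − 7.270×10⁹ = 2.597×10¹⁰ K⁴.
1/ε₁ + 1/ε₂ − 1 = 1.235 + 1.190 − 1 = 1.425.
q = 5.67×10⁻⁸ × 2.597×10¹⁰ / 1.425.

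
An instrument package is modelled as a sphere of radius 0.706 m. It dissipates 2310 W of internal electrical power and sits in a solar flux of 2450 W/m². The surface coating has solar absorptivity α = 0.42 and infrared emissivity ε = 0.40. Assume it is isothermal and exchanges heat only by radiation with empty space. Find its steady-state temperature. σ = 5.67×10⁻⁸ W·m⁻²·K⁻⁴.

T ≈ 408 K

At steady state, absorbed solar power + internal power = radiated power.
Absorbed: α·S·A_cross = 0.42·2450·1.566 = 1611 W (cross-section πr²).
Total input = 1611 + 2310 = 3921 W.
Radiated: εσ·A_surf·T⁴ with A_surf = 4πr² = 6.264 m².
T⁴ = 3921/(0.40·5.67×10⁻⁸·6.264) = 2.760×10¹⁰ K⁴.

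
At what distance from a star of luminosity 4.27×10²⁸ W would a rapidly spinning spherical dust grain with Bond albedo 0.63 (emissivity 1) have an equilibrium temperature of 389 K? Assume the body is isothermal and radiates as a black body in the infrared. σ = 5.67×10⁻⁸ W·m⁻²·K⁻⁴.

d ≈ 4.92×10¹¹ m

For an isothermal black-emitting sphere, (1−a)S·πr² = σ·4πr²·T⁴ ⇒ S = 4σT⁴/(1−a).
S = 4·5.67×10⁻⁸·(389)⁴/0.370 = 14040 W/m².
Flux falls as S = L/(4πd²), so d = √(L/(4πS)) = √(4.27×10²⁸/(4π·14040)).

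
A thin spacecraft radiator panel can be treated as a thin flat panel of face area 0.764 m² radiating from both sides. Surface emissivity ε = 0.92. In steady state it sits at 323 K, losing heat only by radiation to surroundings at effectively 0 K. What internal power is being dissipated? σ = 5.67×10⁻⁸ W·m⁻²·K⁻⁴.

Steady state: P = εσA T⁴.
A = 2·0.764 = 1.528 m²; T⁴ = (323)⁴ = 1.088×10¹⁰ K⁴.
P = 0.92 × 5.67×10⁻⁸ × 1.528 × 1.088×10¹⁰.

P ≈ 868 W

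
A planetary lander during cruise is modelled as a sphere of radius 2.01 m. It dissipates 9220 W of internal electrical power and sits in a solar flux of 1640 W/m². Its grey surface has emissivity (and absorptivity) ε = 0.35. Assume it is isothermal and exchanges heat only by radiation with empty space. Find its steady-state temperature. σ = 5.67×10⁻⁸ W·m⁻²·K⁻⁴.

T ≈ 358 K

At steady state, absorbed solar power + internal power = radiated power.
Absorbed: α·S·A_cross = 0.35·1640·12.69 = 7285 W (cross-section πr²).
Total input = 7285 + 9220 = 16510 W.
Radiated: εσ·A_surf·T⁴ with A_surf = 4πr² = 50.77 m².
T⁴ = 16510/(0.35·5.67×10⁻⁸·50.77) = 1.638×10¹⁰ K⁴.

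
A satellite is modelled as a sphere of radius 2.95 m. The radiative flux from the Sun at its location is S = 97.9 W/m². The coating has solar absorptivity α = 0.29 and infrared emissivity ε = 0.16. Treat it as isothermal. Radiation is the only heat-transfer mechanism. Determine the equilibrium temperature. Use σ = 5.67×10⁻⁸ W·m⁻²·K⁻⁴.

At equilibrium, absorbed power = emitted power.
Absorbing cross-section = πr² = 27.34 m²; emitting surface = 4πr² = 109.4 m² (ratio 4).
αS·A_cross = εσ·A_surf·T⁴  ⇒  T⁴ = αS/(ε·4σ).
T⁴ = 0.290·97.9/(0.16·4·5.67×10⁻⁸) = 7.824×10⁸ K⁴.
T = (7.824×10⁸)^(1/4).

T ≈ 167 K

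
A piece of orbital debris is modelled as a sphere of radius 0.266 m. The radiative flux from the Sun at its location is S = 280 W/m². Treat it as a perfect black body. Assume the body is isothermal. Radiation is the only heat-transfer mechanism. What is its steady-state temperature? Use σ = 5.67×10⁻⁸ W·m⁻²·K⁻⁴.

T ≈ 187 K

At equilibrium, absorbed power = emitted power.
Absorbing cross-section = πr² = 0.2223 m²; emitting surface = 4πr² = 0.8891 m² (ratio 4).
S·A_cross = εσ·A_surf·T⁴  ⇒  T⁴ = S/(4σ).
T⁴ = 1.00·280/(4·5.67×10⁻⁸) = 1.235×10⁹ K⁴.
T = (1.235×10⁹)^(1/4).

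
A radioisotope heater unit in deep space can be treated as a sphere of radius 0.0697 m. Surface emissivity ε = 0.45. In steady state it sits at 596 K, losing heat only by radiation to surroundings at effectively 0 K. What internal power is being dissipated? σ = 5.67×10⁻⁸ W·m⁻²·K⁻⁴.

Steady state: P = εσA T⁴.
A = 4πr² = 0.06105 m²; T⁴ = (596)⁴ = 1.262×10¹¹ K⁴.
P = 0.45 × 5.67×10⁻⁸ × 0.06105 × 1.262×10¹¹.

P ≈ 197 W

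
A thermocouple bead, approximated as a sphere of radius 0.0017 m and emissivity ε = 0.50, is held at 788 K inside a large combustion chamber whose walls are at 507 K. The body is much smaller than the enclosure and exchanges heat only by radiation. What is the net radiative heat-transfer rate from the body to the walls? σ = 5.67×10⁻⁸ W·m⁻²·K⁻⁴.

For a small grey body in a large enclosure: P_net = εσA(T_body⁴ − T_wall⁴).
A = 4πr² = 3.632×10⁻⁵ m²; T_body⁴ − T_wall⁴ = 3.856×10¹¹ − 6.607×10¹⁰ = 3.195×10¹¹ K⁴.
|P_net| = 0.50·5.67×10⁻⁸·3.632×10⁻⁵·3.195×10¹¹.

P_net ≈ 0.329 W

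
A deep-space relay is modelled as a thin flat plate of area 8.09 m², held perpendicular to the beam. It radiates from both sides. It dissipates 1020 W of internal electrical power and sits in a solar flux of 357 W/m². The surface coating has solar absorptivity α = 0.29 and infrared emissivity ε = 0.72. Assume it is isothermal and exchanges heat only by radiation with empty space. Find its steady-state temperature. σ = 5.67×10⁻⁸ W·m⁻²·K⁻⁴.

At steady state, absorbed solar power + internal power = radiated power.
Absorbed: α·S·A_cross = 0.29·357·8.090 = 837.6 W (cross-section A).
Total input = 837.6 + 1020 = 1858 W.
Radiated: εσ·A_surf·T⁴ with A_surf = 2A = 16.18 m².
T⁴ = 1858/(0.72·5.67×10⁻⁸·16.18) = 2.812×10⁹ K⁴.

T ≈ 230 K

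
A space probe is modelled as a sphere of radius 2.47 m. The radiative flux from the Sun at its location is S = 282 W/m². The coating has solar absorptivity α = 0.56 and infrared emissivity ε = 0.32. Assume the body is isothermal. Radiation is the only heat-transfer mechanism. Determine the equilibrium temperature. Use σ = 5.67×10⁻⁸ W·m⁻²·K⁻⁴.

T ≈ 216 K

At equilibrium, absorbed power = emitted power.
Absorbing cross-section = πr² = 19.17 m²; emitting surface = 4πr² = 76.67 m² (ratio 4).
αS·A_cross = εσ·A_surf·T⁴  ⇒  T⁴ = αS/(ε·4σ).
T⁴ = 0.560·282/(0.32·4·5.67×10⁻⁸) = 2.176×10⁹ K⁴.
T = (2.176×10⁹)^(1/4).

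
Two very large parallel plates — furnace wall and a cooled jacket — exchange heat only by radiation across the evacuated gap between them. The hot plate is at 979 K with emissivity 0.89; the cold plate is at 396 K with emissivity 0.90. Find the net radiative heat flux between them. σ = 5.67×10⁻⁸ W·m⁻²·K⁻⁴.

q ≈ 41100 W/m²

For two infinite grey parallel plates, q = σ(T₁⁴ − T₂⁴)/(1/ε₁ + 1/ε₂ − 1).
T₁⁴ − T₂⁴ = 9.186×10¹¹ − 2.459×10¹⁰ = 8.940×10¹¹ K⁴.
1/ε₁ + 1/ε₂ − 1 = 1.124 + 1.111 − 1 = 1.235.
q = 5.67×10⁻⁸ × 8.940×10¹¹ / 1.235.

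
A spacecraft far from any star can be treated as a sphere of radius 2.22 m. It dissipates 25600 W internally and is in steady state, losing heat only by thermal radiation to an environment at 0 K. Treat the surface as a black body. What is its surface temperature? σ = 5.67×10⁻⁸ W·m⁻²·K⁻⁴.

T ≈ 292 K

Steady state: internal power = radiated power, P = εσA T⁴.
Radiating area A = 4πr² = 61.93 m².
T⁴ = P/(εσA) = 25600/(1.0·5.67×10⁻⁸·61.93) = 7.290×10⁹ K⁴.
T = (7.290×10⁹)^(1/4).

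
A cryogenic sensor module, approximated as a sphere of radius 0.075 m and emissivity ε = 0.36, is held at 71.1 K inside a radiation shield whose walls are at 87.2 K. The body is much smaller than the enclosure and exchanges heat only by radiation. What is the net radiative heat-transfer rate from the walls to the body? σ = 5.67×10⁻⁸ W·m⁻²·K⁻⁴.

For a small grey body in a large enclosure: P_net = εσA(T_body⁴ − T_wall⁴).
A = 4πr² = 0.07069 m²; T_body⁴ − T_wall⁴ = 2.556×10⁷ − 5.782×10⁷ = -3.226×10⁷ K⁴.
|P_net| = 0.36·5.67×10⁻⁸·0.07069·3.226×10⁷.

P_net ≈ 0.0466 W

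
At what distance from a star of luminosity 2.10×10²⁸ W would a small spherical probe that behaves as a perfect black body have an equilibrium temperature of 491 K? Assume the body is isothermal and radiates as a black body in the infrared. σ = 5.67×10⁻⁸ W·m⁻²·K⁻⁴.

d ≈ 3.56×10¹¹ m

For an isothermal black-emitting sphere, (1−a)S·πr² = σ·4πr²·T⁴ ⇒ S = 4σT⁴/(1−a).
S = 4·5.67×10⁻⁸·(491)⁴/1.00 = 13180 W/m².
Flux falls as S = L/(4πd²), so d = √(L/(4πS)) = √(2.10×10²⁸/(4π·13180)).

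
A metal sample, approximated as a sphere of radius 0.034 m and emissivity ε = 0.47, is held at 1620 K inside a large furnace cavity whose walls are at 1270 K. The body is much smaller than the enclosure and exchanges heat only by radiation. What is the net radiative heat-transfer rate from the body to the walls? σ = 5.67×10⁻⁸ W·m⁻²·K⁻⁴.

P_net ≈ 1660 W

For a small grey body in a large enclosure: P_net = εσA(T_body⁴ − T_wall⁴).
A = 4πr² = 0.01453 m²; T_body⁴ − T_wall⁴ = 6.887×10¹² − 2.601×10¹² = 4.286×10¹² K⁴.
|P_net| = 0.47·5.67×10⁻⁸·0.01453·4.286×10¹².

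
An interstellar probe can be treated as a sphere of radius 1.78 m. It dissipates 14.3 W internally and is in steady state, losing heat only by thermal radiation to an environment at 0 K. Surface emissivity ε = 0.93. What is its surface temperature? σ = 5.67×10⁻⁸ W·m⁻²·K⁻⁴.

T ≈ 51.1 K

Steady state: internal power = radiated power, P = εσA T⁴.
Radiating area A = 4πr² = 39.82 m².
T⁴ = P/(εσA) = 14.3/(0.93·5.67×10⁻⁸·39.82) = 6.811×10⁶ K⁴.
T = (6.811×10⁶)^(1/4).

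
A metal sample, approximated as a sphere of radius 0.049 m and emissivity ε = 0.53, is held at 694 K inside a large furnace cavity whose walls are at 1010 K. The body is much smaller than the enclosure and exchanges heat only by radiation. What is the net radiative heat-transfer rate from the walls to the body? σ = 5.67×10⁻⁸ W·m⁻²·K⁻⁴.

P_net ≈ 733 W

For a small grey body in a large enclosure: P_net = εσA(T_body⁴ − T_wall⁴).
A = 4πr² = 0.03017 m²; T_body⁴ − T_wall⁴ = 2.320×10¹¹ − 1.041×10¹² = -8.086×10¹¹ K⁴.
|P_net| = 0.53·5.67×10⁻⁸·0.03017·8.086×10¹¹.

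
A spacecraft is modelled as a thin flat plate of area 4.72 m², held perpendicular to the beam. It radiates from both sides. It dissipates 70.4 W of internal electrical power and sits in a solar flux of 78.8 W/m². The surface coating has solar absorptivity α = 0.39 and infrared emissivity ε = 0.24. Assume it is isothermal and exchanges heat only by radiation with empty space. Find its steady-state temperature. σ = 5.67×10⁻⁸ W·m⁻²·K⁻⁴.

T ≈ 202 K

At steady state, absorbed solar power + internal power = radiated power.
Absorbed: α·S·A_cross = 0.39·78.8·4.720 = 145.1 W (cross-section A).
Total input = 145.1 + 70.4 = 215.5 W.
Radiated: εσ·A_surf·T⁴ with A_surf = 2A = 9.440 m².
T⁴ = 215.5/(0.24·5.67×10⁻⁸·9.440) = 1.677×10⁹ K⁴.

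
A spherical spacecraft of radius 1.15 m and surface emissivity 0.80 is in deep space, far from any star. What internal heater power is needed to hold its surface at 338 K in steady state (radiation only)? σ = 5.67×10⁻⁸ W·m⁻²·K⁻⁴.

P ≈ 9840 W

P = εσ·4πr²·T⁴.
4πr² = 16.62 m²; T⁴ = 1.305×10¹⁰ K⁴.
P = 0.80·5.67×10⁻⁸·16.62·1.305×10¹⁰.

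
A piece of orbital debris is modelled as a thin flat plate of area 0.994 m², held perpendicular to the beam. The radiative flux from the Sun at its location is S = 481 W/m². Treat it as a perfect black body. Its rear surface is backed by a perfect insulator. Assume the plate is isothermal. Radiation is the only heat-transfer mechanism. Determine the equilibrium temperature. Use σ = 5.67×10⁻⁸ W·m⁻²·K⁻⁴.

At equilibrium, absorbed power = emitted power.
Absorbing cross-section = A = 0.9940 m²; emitting surface = A = 0.9940 m² (ratio 1).
S·A_cross = εσ·A_surf·T⁴  ⇒  T⁴ = S/(1σ).
T⁴ = 1.00·481/(1·5.67×10⁻⁸) = 8.483×10⁹ K⁴.
T = (8.483×10⁹)^(1/4).

T ≈ 303 K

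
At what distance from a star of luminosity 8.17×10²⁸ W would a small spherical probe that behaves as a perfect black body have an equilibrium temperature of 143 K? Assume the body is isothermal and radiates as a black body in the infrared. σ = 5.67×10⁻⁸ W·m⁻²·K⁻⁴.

d ≈ 8.28×10¹² m

For an isothermal black-emitting sphere, (1−a)S·πr² = σ·4πr²·T⁴ ⇒ S = 4σT⁴/(1−a).
S = 4·5.67×10⁻⁸·(143)⁴/1.00 = 94.84 W/m².
Flux falls as S = L/(4πd²), so d = √(L/(4πS)) = √(8.17×10²⁸/(4π·94.84)).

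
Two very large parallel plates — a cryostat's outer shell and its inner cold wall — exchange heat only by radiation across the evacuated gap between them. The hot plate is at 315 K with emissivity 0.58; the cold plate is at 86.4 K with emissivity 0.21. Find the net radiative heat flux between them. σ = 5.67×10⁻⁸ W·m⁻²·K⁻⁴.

For two infinite grey parallel plates, q = σ(T₁⁴ − T₂⁴)/(1/ε₁ + 1/ε₂ − 1).
T₁⁴ − T₂⁴ = 9.846×10⁹ − 5.573×10⁷ = 9.790×10⁹ K⁴.
1/ε₁ + 1/ε₂ − 1 = 1.724 + 4.762 − 1 = 5.486.
q = 5.67×10⁻⁸ × 9.790×10⁹ / 5.486.

q ≈ 101 W/m²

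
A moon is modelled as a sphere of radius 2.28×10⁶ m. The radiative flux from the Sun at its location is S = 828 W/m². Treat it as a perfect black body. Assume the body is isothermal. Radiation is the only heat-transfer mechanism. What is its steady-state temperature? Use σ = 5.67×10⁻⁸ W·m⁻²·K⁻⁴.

At equilibrium, absorbed power = emitted power.
Absorbing cross-section = πr² = 1.633×10¹³ m²; emitting surface = 4πr² = 6.533×10¹³ m² (ratio 4).
S·A_cross = εσ·A_surf·T⁴  ⇒  T⁴ = S/(4σ).
T⁴ = 1.00·828/(4·5.67×10⁻⁸) = 3.651×10⁹ K⁴.
T = (3.651×10⁹)^(1/4).

T ≈ 246 K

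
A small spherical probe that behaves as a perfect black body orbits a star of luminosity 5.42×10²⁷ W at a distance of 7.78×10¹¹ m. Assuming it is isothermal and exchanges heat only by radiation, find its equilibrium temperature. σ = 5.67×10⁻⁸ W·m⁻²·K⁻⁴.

First find the stellar flux at distance d: S = L/(4πd²) = 5.42×10²⁷/(4π·(7.78×10¹¹)²) = 712.6 W/m².
For an isothermal sphere, absorbed (1−a)S·πr² = emitted σ·4πr²·T⁴, so T⁴ = (1−a)S/(4σ).
T⁴ = 1.00·712.6/(4·5.67×10⁻⁸) = 3.142×10⁹ K⁴.

T ≈ 237 K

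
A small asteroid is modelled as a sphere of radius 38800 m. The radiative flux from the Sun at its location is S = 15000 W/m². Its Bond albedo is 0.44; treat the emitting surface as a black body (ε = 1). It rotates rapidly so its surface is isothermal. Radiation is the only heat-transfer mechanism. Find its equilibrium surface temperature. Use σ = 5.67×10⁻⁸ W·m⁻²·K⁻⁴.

T ≈ 439 K

At equilibrium, absorbed power = emitted power.
Absorbing cross-section = πr² = 4.729×10⁹ m²; emitting surface = 4πr² = 1.892×10¹⁰ m² (ratio 4).
(1−a)S·A_cross = εσ·A_surf·T⁴  ⇒  T⁴ = (1−a)S/(4σ).
T⁴ = 0.560·15000/(4·5.67×10⁻⁸) = 3.704×10¹⁰ K⁴.
T = (3.704×10¹⁰)^(1/4).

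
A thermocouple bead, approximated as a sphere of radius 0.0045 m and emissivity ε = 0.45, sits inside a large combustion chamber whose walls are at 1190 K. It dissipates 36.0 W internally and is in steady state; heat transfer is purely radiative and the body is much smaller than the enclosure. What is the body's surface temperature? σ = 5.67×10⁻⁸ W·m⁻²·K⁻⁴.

T ≈ 1660 K

For a small grey body in a large enclosure, net radiated power = εσA(T⁴ − T_w⁴).
Steady state: P = εσA(T⁴ − T_w⁴) with A = 4πr² = 2.545×10⁻⁴ m².
T⁴ = P/(εσA) + T_w⁴ = 36.0/(0.45·5.67×10⁻⁸·2.545×10⁻⁴) + (1190)⁴
    = 5.545×10¹² + 2.005×10¹² = 7.550×10¹² K⁴.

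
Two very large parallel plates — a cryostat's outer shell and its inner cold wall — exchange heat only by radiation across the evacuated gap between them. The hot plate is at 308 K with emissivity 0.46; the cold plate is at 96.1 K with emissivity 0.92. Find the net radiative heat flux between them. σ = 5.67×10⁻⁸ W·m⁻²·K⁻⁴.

q ≈ 224 W/m²

For two infinite grey parallel plates, q = σ(T₁⁴ − T₂⁴)/(1/ε₁ + 1/ε₂ − 1).
T₁⁴ − T₂⁴ = 8.999×10⁹ − 8.529×10⁷ = 8.914×10⁹ K⁴.
1/ε₁ + 1/ε₂ − 1 = 2.174 + 1.087 − 1 = 2.261.
q = 5.67×10⁻⁸ × 8.914×10⁹ / 2.261.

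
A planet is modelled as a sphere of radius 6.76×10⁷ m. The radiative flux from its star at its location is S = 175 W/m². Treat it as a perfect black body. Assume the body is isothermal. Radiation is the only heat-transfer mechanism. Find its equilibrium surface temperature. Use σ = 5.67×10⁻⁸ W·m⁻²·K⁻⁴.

At equilibrium, absorbed power = emitted power.
Absorbing cross-section = πr² = 1.436×10¹⁶ m²; emitting surface = 4πr² = 5.743×10¹⁶ m² (ratio 4).
S·A_cross = εσ·A_surf·T⁴  ⇒  T⁴ = S/(4σ).
T⁴ = 1.00·175/(4·5.67×10⁻⁸) = 7.716×10⁸ K⁴.
T = (7.716×10⁸)^(1/4).

T ≈ 167 K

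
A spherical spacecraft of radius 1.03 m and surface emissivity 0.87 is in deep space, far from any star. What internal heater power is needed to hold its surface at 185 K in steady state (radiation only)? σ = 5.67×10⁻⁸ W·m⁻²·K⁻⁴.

P ≈ 770 W

P = εσ·4πr²·T⁴.
4πr² = 13.33 m²; T⁴ = 1.171×10⁹ K⁴.
P = 0.87·5.67×10⁻⁸·13.33·1.171×10⁹.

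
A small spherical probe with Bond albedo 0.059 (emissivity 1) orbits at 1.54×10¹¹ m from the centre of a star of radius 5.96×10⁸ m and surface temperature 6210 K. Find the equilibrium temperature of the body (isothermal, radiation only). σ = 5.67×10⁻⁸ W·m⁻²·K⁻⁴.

The star's surface emits σT_*⁴; at distance d the flux is S = σT_*⁴(R_*/d)².
S = 5.67×10⁻⁸·(6210)⁴·(5.96×10⁸/1.54×10¹¹)² = 1263 W/m².
For an isothermal sphere T⁴ = (1−a)S/(4σ) = 5.240×10⁹ K⁴.

T ≈ 269 K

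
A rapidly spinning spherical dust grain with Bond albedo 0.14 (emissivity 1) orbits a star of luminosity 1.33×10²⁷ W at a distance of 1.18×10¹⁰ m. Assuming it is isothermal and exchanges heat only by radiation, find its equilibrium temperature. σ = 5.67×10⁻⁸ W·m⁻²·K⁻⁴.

First find the stellar flux at distance d: S = L/(4πd²) = 1.33×10²⁷/(4π·(1.18×10¹⁰)²) = 7.601×10⁵ W/m².
For an isothermal sphere, absorbed (1−a)S·πr² = emitted σ·4πr²·T⁴, so T⁴ = (1−a)S/(4σ).
T⁴ = 0.860·7.601×10⁵/(4·5.67×10⁻⁸) = 2.882×10¹² K⁴.

T ≈ 1300 K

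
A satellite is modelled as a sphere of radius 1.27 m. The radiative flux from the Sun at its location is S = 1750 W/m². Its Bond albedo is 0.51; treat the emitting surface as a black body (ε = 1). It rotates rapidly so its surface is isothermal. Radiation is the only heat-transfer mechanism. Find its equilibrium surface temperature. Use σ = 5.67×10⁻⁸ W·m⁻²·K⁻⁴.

T ≈ 248 K

At equilibrium, absorbed power = emitted power.
Absorbing cross-section = πr² = 5.067 m²; emitting surface = 4πr² = 20.27 m² (ratio 4).
(1−a)S·A_cross = εσ·A_surf·T⁴  ⇒  T⁴ = (1−a)S/(4σ).
T⁴ = 0.490·1750/(4·5.67×10⁻⁸) = 3.781×10⁹ K⁴.
T = (3.781×10⁹)^(1/4).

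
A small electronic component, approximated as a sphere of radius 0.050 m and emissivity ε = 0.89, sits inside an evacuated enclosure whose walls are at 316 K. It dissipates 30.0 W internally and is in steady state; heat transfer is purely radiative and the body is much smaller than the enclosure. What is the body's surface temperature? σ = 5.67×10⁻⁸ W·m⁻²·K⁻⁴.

For a small grey body in a large enclosure, net radiated power = εσA(T⁴ − T_w⁴).
Steady state: P = εσA(T⁴ − T_w⁴) with A = 4πr² = 0.03142 m².
T⁴ = P/(εσA) + T_w⁴ = 30.0/(0.89·5.67×10⁻⁸·0.03142) + (316)⁴
    = 1.892×10¹⁰ + 9.971×10⁹ = 2.889×10¹⁰ K⁴.

T ≈ 412 K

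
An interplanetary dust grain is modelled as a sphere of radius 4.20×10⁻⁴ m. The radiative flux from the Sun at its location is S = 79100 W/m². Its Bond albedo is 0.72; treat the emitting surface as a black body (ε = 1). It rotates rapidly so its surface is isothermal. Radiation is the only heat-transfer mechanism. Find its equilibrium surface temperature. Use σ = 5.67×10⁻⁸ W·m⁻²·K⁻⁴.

At equilibrium, absorbed power = emitted power.
Absorbing cross-section = πr² = 5.542×10⁻⁷ m²; emitting surface = 4πr² = 2.217×10⁻⁶ m² (ratio 4).
(1−a)S·A_cross = εσ·A_surf·T⁴  ⇒  T⁴ = (1−a)S/(4σ).
T⁴ = 0.280·79100/(4·5.67×10⁻⁸) = 9.765×10¹⁰ K⁴.
T = (9.765×10¹⁰)^(1/4).

T ≈ 559 K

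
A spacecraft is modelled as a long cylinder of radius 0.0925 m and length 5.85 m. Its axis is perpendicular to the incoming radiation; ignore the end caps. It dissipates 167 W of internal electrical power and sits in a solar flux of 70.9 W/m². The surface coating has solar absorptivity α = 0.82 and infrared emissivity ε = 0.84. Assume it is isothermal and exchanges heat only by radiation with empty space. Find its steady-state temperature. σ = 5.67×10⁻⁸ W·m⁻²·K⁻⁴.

T ≈ 194 K

At steady state, absorbed solar power + internal power = radiated power.
Absorbed: α·S·A_cross = 0.82·70.9·1.082 = 62.92 W (cross-section 2rL).
Total input = 62.92 + 167 = 229.9 W.
Radiated: εσ·A_surf·T⁴ with A_surf = 2πrL = 3.400 m².
T⁴ = 229.9/(0.84·5.67×10⁻⁸·3.400) = 1.420×10⁹ K⁴.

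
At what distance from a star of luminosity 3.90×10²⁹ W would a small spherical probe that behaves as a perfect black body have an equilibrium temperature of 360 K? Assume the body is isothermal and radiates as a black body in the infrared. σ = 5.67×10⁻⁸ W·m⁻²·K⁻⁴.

For an isothermal black-emitting sphere, (1−a)S·πr² = σ·4πr²·T⁴ ⇒ S = 4σT⁴/(1−a).
S = 4·5.67×10⁻⁸·(360)⁴/1.00 = 3809 W/m².
Flux falls as S = L/(4πd²), so d = √(L/(4πS)) = √(3.90×10²⁹/(4π·3809)).

d ≈ 2.85×10¹² m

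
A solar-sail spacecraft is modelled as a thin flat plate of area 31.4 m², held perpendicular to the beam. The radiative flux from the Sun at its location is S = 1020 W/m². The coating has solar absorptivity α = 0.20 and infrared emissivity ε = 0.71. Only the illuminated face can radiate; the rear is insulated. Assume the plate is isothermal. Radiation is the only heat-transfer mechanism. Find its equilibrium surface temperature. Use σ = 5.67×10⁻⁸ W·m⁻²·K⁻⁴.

T ≈ 267 K

At equilibrium, absorbed power = emitted power.
Absorbing cross-section = A = 31.40 m²; emitting surface = A = 31.40 m² (ratio 1).
αS·A_cross = εσ·A_surf·T⁴  ⇒  T⁴ = αS/(ε·1σ).
T⁴ = 0.200·1020/(0.71·1·5.67×10⁻⁸) = 5.067×10⁹ K⁴.
T = (5.067×10⁹)^(1/4).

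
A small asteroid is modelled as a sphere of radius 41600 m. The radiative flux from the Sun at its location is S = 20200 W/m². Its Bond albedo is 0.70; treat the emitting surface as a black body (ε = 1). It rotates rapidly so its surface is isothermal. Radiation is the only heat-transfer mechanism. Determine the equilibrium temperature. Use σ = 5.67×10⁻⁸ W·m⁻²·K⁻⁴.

T ≈ 404 K

At equilibrium, absorbed power = emitted power.
Absorbing cross-section = πr² = 5.437×10⁹ m²; emitting surface = 4πr² = 2.175×10¹⁰ m² (ratio 4).
(1−a)S·A_cross = εσ·A_surf·T⁴  ⇒  T⁴ = (1−a)S/(4σ).
T⁴ = 0.300·20200/(4·5.67×10⁻⁸) = 2.672×10¹⁰ K⁴.
T = (2.672×10¹⁰)^(1/4).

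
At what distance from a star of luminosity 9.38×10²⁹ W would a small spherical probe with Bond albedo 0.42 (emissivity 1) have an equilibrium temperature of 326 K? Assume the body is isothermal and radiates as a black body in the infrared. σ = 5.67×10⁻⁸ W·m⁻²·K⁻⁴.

For an isothermal black-emitting sphere, (1−a)S·πr² = σ·4πr²·T⁴ ⇒ S = 4σT⁴/(1−a).
S = 4·5.67×10⁻⁸·(326)⁴/0.580 = 4417 W/m².
Flux falls as S = L/(4πd²), so d = √(L/(4πS)) = √(9.38×10²⁹/(4π·4417)).

d ≈ 4.11×10¹² m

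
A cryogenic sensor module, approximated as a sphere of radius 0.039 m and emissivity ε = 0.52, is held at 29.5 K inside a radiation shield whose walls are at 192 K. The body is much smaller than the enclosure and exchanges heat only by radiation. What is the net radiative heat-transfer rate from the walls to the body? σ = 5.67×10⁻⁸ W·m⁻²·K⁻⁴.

For a small grey body in a large enclosure: P_net = εσA(T_body⁴ − T_wall⁴).
A = 4πr² = 0.01911 m²; T_body⁴ − T_wall⁴ = 7.573×10⁵ − 1.359×10⁹ = -1.358×10⁹ K⁴.
|P_net| = 0.52·5.67×10⁻⁸·0.01911·1.358×10⁹.

P_net ≈ 0.765 W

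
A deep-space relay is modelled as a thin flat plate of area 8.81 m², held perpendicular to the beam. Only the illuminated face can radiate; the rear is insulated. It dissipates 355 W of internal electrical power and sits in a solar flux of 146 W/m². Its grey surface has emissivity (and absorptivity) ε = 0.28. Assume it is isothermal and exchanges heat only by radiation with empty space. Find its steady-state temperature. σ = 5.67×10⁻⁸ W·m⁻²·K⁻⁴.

T ≈ 267 K

At steady state, absorbed solar power + internal power = radiated power.
Absorbed: α·S·A_cross = 0.28·146·8.810 = 360.2 W (cross-section A).
Total input = 360.2 + 355 = 715.2 W.
Radiated: εσ·A_surf·T⁴ with A_surf = A = 8.810 m².
T⁴ = 715.2/(0.28·5.67×10⁻⁸·8.810) = 5.113×10⁹ K⁴.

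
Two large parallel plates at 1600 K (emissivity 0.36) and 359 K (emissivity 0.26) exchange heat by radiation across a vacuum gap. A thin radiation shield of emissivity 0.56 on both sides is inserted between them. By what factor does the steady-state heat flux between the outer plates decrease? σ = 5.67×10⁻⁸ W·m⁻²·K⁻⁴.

factor ≈ 1.46

Without shield: q₀ = σΔ(T⁴)/(1/ε₁+1/ε₂−1) with denominator 5.624.
With shield the two gaps are in series; the resistances add: (1/ε₁+1/ε_s−1)+(1/ε_s+1/ε₂−1) = 3.563+4.632 = 8.195.
Heat-flux ratio q₀/q = 8.195/5.624.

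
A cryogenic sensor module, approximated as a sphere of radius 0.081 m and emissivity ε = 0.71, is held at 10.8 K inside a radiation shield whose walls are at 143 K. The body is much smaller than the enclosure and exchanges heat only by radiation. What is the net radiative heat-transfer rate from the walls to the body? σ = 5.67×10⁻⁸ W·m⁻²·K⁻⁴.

For a small grey body in a large enclosure: P_net = εσA(T_body⁴ − T_wall⁴).
A = 4πr² = 0.08245 m²; T_body⁴ − T_wall⁴ = 13600 − 4.182×10⁸ = -4.181×10⁸ K⁴.
|P_net| = 0.71·5.67×10⁻⁸·0.08245·4.181×10⁸.

P_net ≈ 1.39 W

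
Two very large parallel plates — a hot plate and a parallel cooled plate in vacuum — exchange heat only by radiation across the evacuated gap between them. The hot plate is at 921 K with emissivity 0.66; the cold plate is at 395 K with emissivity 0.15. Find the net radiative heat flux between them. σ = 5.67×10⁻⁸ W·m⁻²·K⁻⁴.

For two infinite grey parallel plates, q = σ(T₁⁴ − T₂⁴)/(1/ε₁ + 1/ε₂ − 1).
T₁⁴ − T₂⁴ = 7.195×10¹¹ − 2.434×10¹⁰ = 6.952×10¹¹ K⁴.
1/ε₁ + 1/ε₂ − 1 = 1.515 + 6.667 − 1 = 7.182.
q = 5.67×10⁻⁸ × 6.952×10¹¹ / 7.182.

q ≈ 5490 W/m²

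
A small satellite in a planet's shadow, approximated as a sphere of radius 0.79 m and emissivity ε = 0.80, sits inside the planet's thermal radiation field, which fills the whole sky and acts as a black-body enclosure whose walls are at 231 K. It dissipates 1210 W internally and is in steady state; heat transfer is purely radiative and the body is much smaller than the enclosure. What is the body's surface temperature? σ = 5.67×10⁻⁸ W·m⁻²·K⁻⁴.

T ≈ 281 K

For a small grey body in a large enclosure, net radiated power = εσA(T⁴ − T_w⁴).
Steady state: P = εσA(T⁴ − T_w⁴) with A = 4πr² = 7.843 m².
T⁴ = P/(εσA) + T_w⁴ = 1210/(0.80·5.67×10⁻⁸·7.843) + (231)⁴
    = 3.401×10⁹ + 2.847×10⁹ = 6.249×10⁹ K⁴.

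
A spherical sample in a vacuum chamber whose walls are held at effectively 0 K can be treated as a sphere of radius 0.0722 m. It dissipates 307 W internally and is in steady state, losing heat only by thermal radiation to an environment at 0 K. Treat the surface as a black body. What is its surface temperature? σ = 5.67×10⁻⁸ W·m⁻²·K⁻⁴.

Steady state: internal power = radiated power, P = εσA T⁴.
Radiating area A = 4πr² = 0.06551 m².
T⁴ = P/(εσA) = 307/(1.0·5.67×10⁻⁸·0.06551) = 8.266×10¹⁰ K⁴.
T = (8.266×10¹⁰)^(1/4).

T ≈ 536 K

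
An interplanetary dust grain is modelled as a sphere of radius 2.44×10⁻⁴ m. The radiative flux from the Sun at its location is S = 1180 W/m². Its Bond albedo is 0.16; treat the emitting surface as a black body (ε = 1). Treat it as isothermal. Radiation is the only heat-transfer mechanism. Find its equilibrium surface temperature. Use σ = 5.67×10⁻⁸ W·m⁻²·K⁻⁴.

At equilibrium, absorbed power = emitted power.
Absorbing cross-section = πr² = 1.870×10⁻⁷ m²; emitting surface = 4πr² = 7.482×10⁻⁷ m² (ratio 4).
(1−a)S·A_cross = εσ·A_surf·T⁴  ⇒  T⁴ = (1−a)S/(4σ).
T⁴ = 0.840·1180/(4·5.67×10⁻⁸) = 4.370×10⁹ K⁴.
T = (4.370×10⁹)^(1/4).

T ≈ 257 K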